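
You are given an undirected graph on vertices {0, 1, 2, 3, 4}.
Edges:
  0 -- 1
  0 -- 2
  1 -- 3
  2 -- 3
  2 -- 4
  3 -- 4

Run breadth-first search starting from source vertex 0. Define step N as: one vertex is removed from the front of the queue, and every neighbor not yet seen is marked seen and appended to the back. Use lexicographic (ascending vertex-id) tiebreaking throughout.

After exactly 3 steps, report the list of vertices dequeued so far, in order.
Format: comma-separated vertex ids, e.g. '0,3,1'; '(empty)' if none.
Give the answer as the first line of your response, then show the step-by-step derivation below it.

0,1,2

step 1: dequeue 0; queue=[1,2]; order=0
step 2: dequeue 1; queue=[2,3]; order=0,1
step 3: dequeue 2; queue=[3,4]; order=0,1,2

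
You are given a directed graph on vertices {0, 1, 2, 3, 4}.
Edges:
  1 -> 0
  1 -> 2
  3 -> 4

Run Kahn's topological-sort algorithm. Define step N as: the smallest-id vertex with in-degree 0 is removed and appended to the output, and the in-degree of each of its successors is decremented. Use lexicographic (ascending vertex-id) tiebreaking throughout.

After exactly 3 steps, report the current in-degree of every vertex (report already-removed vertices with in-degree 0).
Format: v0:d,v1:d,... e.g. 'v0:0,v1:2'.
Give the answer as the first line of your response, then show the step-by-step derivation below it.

v0:0,v1:0,v2:0,v3:0,v4:1

step 1: output 1; order=[1]; indeg=(0,0,0,0,1)
step 2: output 0; order=[1,0]; indeg=(0,0,0,0,1)
step 3: output 2; order=[1,0,2]; indeg=(0,0,0,0,1)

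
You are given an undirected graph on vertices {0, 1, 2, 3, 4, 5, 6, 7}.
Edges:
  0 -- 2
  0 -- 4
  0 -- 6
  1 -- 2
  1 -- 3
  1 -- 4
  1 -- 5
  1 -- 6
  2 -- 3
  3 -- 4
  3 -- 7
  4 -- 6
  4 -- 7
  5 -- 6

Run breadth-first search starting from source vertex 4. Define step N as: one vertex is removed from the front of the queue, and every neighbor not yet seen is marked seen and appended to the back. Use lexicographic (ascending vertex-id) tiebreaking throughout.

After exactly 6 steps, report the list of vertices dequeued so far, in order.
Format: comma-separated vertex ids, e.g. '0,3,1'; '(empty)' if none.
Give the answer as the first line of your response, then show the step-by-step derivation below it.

4,0,1,3,6,7

step 1: dequeue 4; queue=[0,1,3,6,7]; order=4
step 2: dequeue 0; queue=[1,3,6,7,2]; order=4,0
step 3: dequeue 1; queue=[3,6,7,2,5]; order=4,0,1
step 4: dequeue 3; queue=[6,7,2,5]; order=4,0,1,3
step 5: dequeue 6; queue=[7,2,5]; order=4,0,1,3,6
step 6: dequeue 7; queue=[2,5]; order=4,0,1,3,6,7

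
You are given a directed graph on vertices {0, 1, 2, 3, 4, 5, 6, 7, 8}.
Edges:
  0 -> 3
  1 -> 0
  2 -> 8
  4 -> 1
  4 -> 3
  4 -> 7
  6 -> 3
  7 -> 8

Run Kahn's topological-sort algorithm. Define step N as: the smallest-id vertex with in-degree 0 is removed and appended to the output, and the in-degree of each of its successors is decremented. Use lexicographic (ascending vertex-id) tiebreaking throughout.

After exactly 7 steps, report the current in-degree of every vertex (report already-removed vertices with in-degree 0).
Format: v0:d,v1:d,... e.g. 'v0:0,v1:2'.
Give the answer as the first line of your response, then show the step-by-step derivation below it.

v0:0,v1:0,v2:0,v3:0,v4:0,v5:0,v6:0,v7:0,v8:1

step 1: output 2; order=[2]; indeg=(1,1,0,3,0,0,0,1,1)
step 2: output 4; order=[2,4]; indeg=(1,0,0,2,0,0,0,0,1)
step 3: output 1; order=[2,4,1]; indeg=(0,0,0,2,0,0,0,0,1)
step 4: output 0; order=[2,4,1,0]; indeg=(0,0,0,1,0,0,0,0,1)
step 5: output 5; order=[2,4,1,0,5]; indeg=(0,0,0,1,0,0,0,0,1)
step 6: output 6; order=[2,4,1,0,5,6]; indeg=(0,0,0,0,0,0,0,0,1)
step 7: output 3; order=[2,4,1,0,5,6,3]; indeg=(0,0,0,0,0,0,0,0,1)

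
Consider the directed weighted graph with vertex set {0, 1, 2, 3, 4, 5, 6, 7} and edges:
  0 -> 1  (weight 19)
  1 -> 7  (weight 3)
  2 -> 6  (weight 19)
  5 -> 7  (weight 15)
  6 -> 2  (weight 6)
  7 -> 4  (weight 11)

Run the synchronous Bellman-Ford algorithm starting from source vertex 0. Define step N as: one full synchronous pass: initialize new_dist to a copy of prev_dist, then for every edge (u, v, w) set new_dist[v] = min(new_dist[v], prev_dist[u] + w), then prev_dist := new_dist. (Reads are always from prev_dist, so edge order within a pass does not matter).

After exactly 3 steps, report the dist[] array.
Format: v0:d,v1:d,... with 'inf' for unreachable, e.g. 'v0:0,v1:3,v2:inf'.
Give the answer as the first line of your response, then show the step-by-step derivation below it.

v0:0,v1:19,v2:inf,v3:inf,v4:33,v5:inf,v6:inf,v7:22

step 1: dist = v0:0,v1:19,v2:inf,v3:inf,v4:inf,v5:inf,v6:inf,v7:inf
step 2: dist = v0:0,v1:19,v2:inf,v3:inf,v4:inf,v5:inf,v6:inf,v7:22
step 3: dist = v0:0,v1:19,v2:inf,v3:inf,v4:33,v5:inf,v6:inf,v7:22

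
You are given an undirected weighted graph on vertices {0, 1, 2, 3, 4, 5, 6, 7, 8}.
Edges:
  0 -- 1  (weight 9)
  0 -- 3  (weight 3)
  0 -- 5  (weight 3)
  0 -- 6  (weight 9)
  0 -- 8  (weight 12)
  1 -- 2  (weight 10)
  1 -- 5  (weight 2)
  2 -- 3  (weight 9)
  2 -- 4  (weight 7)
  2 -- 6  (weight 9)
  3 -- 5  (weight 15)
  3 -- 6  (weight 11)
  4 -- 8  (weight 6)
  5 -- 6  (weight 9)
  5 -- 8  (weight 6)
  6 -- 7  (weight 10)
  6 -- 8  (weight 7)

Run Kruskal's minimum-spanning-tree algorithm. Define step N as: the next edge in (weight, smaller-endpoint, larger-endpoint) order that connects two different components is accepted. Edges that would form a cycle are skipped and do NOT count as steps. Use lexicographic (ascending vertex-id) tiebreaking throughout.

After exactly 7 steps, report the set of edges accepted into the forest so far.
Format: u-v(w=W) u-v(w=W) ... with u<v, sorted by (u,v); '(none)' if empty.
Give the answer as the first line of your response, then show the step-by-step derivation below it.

0-3(w=3) 0-5(w=3) 1-5(w=2) 2-4(w=7) 4-8(w=6) 5-8(w=6) 6-8(w=7)

step 1: add edge 1-5 (w=2); MST = {1-5(w=2)}
step 2: add edge 0-3 (w=3); MST = {0-3(w=3) 1-5(w=2)}
step 3: add edge 0-5 (w=3); MST = {0-3(w=3) 0-5(w=3) 1-5(w=2)}
step 4: add edge 4-8 (w=6); MST = {0-3(w=3) 0-5(w=3) 1-5(w=2) 4-8(w=6)}
step 5: add edge 5-8 (w=6); MST = {0-3(w=3) 0-5(w=3) 1-5(w=2) 4-8(w=6) 5-8(w=6)}
step 6: add edge 2-4 (w=7); MST = {0-3(w=3) 0-5(w=3) 1-5(w=2) 2-4(w=7) 4-8(w=6) 5-8(w=6)}
step 7: add edge 6-8 (w=7); MST = {0-3(w=3) 0-5(w=3) 1-5(w=2) 2-4(w=7) 4-8(w=6) 5-8(w=6) 6-8(w=7)}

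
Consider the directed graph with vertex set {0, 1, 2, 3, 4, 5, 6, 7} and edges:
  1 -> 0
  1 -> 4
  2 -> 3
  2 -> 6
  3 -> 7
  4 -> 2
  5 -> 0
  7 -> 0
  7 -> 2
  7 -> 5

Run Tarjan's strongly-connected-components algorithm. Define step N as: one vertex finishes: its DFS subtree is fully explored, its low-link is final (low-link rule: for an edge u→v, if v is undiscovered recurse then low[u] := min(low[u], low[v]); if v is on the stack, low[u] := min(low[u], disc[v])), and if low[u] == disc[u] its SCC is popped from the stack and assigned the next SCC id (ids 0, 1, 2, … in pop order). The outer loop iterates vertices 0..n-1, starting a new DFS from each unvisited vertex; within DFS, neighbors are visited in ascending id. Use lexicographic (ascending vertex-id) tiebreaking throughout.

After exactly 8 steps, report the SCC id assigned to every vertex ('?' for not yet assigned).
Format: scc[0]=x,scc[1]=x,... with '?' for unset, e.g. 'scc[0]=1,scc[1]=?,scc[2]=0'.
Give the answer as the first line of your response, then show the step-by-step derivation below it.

scc[0]=0,scc[1]=5,scc[2]=3,scc[3]=3,scc[4]=4,scc[5]=1,scc[6]=2,scc[7]=3

step 1: low=(low[0]=0,low[1]=?,low[2]=?,low[3]=?,low[4]=?,low[5]=?,low[6]=?,low[7]=?); scc=(scc[0]=0,scc[1]=?,scc[2]=?,scc[3]=?,scc[4]=?,scc[5]=?,scc[6]=?,scc[7]=?)
step 2: low=(low[0]=0,low[1]=1,low[2]=3,low[3]=4,low[4]=2,low[5]=6,low[6]=?,low[7]=3); scc=(scc[0]=0,scc[1]=?,scc[2]=?,scc[3]=?,scc[4]=?,scc[5]=1,scc[6]=?,scc[7]=?)
step 3: low=(low[0]=0,low[1]=1,low[2]=3,low[3]=4,low[4]=2,low[5]=6,low[6]=?,low[7]=3); scc=(scc[0]=0,scc[1]=?,scc[2]=?,scc[3]=?,scc[4]=?,scc[5]=1,scc[6]=?,scc[7]=?)
step 4: low=(low[0]=0,low[1]=1,low[2]=3,low[3]=3,low[4]=2,low[5]=6,low[6]=?,low[7]=3); scc=(scc[0]=0,scc[1]=?,scc[2]=?,scc[3]=?,scc[4]=?,scc[5]=1,scc[6]=?,scc[7]=?)
step 5: low=(low[0]=0,low[1]=1,low[2]=3,low[3]=3,low[4]=2,low[5]=6,low[6]=7,low[7]=3); scc=(scc[0]=0,scc[1]=?,scc[2]=?,scc[3]=?,scc[4]=?,scc[5]=1,scc[6]=2,scc[7]=?)
step 6: low=(low[0]=0,low[1]=1,low[2]=3,low[3]=3,low[4]=2,low[5]=6,low[6]=7,low[7]=3); scc=(scc[0]=0,scc[1]=?,scc[2]=3,scc[3]=3,scc[4]=?,scc[5]=1,scc[6]=2,scc[7]=3)
step 7: low=(low[0]=0,low[1]=1,low[2]=3,low[3]=3,low[4]=2,low[5]=6,low[6]=7,low[7]=3); scc=(scc[0]=0,scc[1]=?,scc[2]=3,scc[3]=3,scc[4]=4,scc[5]=1,scc[6]=2,scc[7]=3)
step 8: low=(low[0]=0,low[1]=1,low[2]=3,low[3]=3,low[4]=2,low[5]=6,low[6]=7,low[7]=3); scc=(scc[0]=0,scc[1]=5,scc[2]=3,scc[3]=3,scc[4]=4,scc[5]=1,scc[6]=2,scc[7]=3)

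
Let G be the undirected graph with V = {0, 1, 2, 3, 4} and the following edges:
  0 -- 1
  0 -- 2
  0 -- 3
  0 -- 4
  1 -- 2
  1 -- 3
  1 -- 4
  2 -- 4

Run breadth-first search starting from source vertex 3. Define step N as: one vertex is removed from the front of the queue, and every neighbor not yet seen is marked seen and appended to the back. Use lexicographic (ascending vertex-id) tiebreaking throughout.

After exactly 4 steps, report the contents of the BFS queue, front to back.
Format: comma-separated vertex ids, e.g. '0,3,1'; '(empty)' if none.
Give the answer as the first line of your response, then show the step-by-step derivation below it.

4

step 1: dequeue 3; queue=[0,1]; order=3
step 2: dequeue 0; queue=[1,2,4]; order=3,0
step 3: dequeue 1; queue=[2,4]; order=3,0,1
step 4: dequeue 2; queue=[4]; order=3,0,1,2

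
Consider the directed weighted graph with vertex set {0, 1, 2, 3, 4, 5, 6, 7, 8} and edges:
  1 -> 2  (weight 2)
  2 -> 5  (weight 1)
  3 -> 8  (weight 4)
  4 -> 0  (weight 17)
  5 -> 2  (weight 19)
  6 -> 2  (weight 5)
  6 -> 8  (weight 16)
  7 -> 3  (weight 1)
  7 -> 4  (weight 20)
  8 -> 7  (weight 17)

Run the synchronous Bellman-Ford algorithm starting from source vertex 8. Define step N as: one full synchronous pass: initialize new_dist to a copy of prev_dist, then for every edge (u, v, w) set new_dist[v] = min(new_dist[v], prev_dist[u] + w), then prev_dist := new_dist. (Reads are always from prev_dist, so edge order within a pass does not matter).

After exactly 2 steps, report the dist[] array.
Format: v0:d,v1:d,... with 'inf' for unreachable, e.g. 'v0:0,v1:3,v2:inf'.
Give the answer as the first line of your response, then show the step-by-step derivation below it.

v0:inf,v1:inf,v2:inf,v3:18,v4:37,v5:inf,v6:inf,v7:17,v8:0

step 1: dist = v0:inf,v1:inf,v2:inf,v3:inf,v4:inf,v5:inf,v6:inf,v7:17,v8:0
step 2: dist = v0:inf,v1:inf,v2:inf,v3:18,v4:37,v5:inf,v6:inf,v7:17,v8:0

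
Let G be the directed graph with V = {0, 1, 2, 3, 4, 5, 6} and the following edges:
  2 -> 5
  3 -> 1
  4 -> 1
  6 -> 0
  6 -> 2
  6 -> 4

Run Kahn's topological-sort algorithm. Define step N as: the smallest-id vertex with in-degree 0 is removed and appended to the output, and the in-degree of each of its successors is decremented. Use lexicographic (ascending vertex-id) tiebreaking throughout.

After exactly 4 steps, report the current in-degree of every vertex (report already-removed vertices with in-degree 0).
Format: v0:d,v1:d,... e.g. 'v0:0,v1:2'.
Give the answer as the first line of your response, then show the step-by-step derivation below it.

v0:0,v1:1,v2:0,v3:0,v4:0,v5:0,v6:0

step 1: output 3; order=[3]; indeg=(1,1,1,0,1,1,0)
step 2: output 6; order=[3,6]; indeg=(0,1,0,0,0,1,0)
step 3: output 0; order=[3,6,0]; indeg=(0,1,0,0,0,1,0)
step 4: output 2; order=[3,6,0,2]; indeg=(0,1,0,0,0,0,0)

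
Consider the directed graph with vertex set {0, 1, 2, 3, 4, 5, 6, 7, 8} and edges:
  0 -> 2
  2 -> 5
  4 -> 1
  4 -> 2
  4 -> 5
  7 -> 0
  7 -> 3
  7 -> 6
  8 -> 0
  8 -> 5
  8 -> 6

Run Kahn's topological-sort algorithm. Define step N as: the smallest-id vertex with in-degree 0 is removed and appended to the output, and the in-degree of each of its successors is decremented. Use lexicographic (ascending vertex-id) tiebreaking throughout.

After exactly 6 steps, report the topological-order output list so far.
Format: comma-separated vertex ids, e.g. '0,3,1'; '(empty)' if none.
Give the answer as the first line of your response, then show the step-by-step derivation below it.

4,1,7,3,8,0

step 1: output 4; order=[4]; indeg=(2,0,1,1,0,2,2,0,0)
step 2: output 1; order=[4,1]; indeg=(2,0,1,1,0,2,2,0,0)
step 3: output 7; order=[4,1,7]; indeg=(1,0,1,0,0,2,1,0,0)
step 4: output 3; order=[4,1,7,3]; indeg=(1,0,1,0,0,2,1,0,0)
step 5: output 8; order=[4,1,7,3,8]; indeg=(0,0,1,0,0,1,0,0,0)
step 6: output 0; order=[4,1,7,3,8,0]; indeg=(0,0,0,0,0,1,0,0,0)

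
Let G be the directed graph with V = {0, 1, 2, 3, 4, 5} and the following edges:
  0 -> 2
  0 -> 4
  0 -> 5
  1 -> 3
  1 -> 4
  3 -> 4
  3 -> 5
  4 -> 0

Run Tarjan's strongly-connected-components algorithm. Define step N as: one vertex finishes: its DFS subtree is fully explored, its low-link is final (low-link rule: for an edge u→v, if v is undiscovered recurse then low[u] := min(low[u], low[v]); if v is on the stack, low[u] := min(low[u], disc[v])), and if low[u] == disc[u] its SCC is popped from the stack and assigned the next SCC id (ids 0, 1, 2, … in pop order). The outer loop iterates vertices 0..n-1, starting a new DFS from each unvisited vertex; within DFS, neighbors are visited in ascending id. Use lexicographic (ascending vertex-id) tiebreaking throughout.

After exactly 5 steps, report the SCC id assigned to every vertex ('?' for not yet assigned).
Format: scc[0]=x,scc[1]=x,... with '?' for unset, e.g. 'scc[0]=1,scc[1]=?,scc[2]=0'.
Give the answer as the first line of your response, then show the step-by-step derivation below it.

scc[0]=2,scc[1]=?,scc[2]=0,scc[3]=3,scc[4]=2,scc[5]=1

step 1: low=(low[0]=0,low[1]=?,low[2]=1,low[3]=?,low[4]=?,low[5]=?); scc=(scc[0]=?,scc[1]=?,scc[2]=0,scc[3]=?,scc[4]=?,scc[5]=?)
step 2: low=(low[0]=0,low[1]=?,low[2]=1,low[3]=?,low[4]=0,low[5]=?); scc=(scc[0]=?,scc[1]=?,scc[2]=0,scc[3]=?,scc[4]=?,scc[5]=?)
step 3: low=(low[0]=0,low[1]=?,low[2]=1,low[3]=?,low[4]=0,low[5]=3); scc=(scc[0]=?,scc[1]=?,scc[2]=0,scc[3]=?,scc[4]=?,scc[5]=1)
step 4: low=(low[0]=0,low[1]=?,low[2]=1,low[3]=?,low[4]=0,low[5]=3); scc=(scc[0]=2,scc[1]=?,scc[2]=0,scc[3]=?,scc[4]=2,scc[5]=1)
step 5: low=(low[0]=0,low[1]=4,low[2]=1,low[3]=5,low[4]=0,low[5]=3); scc=(scc[0]=2,scc[1]=?,scc[2]=0,scc[3]=3,scc[4]=2,scc[5]=1)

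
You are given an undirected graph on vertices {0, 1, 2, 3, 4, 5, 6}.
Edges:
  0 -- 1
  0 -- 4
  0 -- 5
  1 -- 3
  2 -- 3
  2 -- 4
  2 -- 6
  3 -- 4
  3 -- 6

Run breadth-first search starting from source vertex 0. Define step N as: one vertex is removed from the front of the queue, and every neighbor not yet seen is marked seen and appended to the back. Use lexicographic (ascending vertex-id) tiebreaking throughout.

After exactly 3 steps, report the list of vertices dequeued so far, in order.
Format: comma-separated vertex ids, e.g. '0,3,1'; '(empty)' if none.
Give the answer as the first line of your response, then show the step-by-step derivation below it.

0,1,4

step 1: dequeue 0; queue=[1,4,5]; order=0
step 2: dequeue 1; queue=[4,5,3]; order=0,1
step 3: dequeue 4; queue=[5,3,2]; order=0,1,4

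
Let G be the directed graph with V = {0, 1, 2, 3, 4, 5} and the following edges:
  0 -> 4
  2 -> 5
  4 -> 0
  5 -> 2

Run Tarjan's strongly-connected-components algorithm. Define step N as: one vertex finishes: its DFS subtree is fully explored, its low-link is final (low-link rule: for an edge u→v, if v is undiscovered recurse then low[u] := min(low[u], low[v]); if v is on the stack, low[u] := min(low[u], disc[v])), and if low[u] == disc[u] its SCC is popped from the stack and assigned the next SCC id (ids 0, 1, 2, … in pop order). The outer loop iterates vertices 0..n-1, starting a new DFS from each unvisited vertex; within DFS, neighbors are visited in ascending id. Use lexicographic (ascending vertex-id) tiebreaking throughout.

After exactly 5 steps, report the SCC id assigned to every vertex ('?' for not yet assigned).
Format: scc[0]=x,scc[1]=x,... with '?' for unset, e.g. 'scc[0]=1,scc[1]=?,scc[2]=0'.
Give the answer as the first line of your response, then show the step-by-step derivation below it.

scc[0]=0,scc[1]=1,scc[2]=2,scc[3]=?,scc[4]=0,scc[5]=2

step 1: low=(low[0]=0,low[1]=?,low[2]=?,low[3]=?,low[4]=0,low[5]=?); scc=(scc[0]=?,scc[1]=?,scc[2]=?,scc[3]=?,scc[4]=?,scc[5]=?)
step 2: low=(low[0]=0,low[1]=?,low[2]=?,low[3]=?,low[4]=0,low[5]=?); scc=(scc[0]=0,scc[1]=?,scc[2]=?,scc[3]=?,scc[4]=0,scc[5]=?)
step 3: low=(low[0]=0,low[1]=2,low[2]=?,low[3]=?,low[4]=0,low[5]=?); scc=(scc[0]=0,scc[1]=1,scc[2]=?,scc[3]=?,scc[4]=0,scc[5]=?)
step 4: low=(low[0]=0,low[1]=2,low[2]=3,low[3]=?,low[4]=0,low[5]=3); scc=(scc[0]=0,scc[1]=1,scc[2]=?,scc[3]=?,scc[4]=0,scc[5]=?)
step 5: low=(low[0]=0,low[1]=2,low[2]=3,low[3]=?,low[4]=0,low[5]=3); scc=(scc[0]=0,scc[1]=1,scc[2]=2,scc[3]=?,scc[4]=0,scc[5]=2)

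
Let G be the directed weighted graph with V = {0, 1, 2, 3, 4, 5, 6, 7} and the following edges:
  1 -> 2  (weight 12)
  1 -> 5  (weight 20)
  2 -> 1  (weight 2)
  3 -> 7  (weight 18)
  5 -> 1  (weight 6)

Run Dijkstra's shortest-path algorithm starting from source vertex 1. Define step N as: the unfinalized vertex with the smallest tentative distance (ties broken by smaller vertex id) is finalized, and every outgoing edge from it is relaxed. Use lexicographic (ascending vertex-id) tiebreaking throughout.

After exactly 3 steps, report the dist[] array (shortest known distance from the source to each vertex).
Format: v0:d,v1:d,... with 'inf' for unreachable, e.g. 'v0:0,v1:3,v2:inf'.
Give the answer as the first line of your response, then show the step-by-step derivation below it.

v0:inf,v1:0,v2:12,v3:inf,v4:inf,v5:20,v6:inf,v7:inf

step 1: dist = v0:inf,v1:0,v2:12,v3:inf,v4:inf,v5:20,v6:inf,v7:inf
step 2: dist = v0:inf,v1:0,v2:12,v3:inf,v4:inf,v5:20,v6:inf,v7:inf
step 3: dist = v0:inf,v1:0,v2:12,v3:inf,v4:inf,v5:20,v6:inf,v7:inf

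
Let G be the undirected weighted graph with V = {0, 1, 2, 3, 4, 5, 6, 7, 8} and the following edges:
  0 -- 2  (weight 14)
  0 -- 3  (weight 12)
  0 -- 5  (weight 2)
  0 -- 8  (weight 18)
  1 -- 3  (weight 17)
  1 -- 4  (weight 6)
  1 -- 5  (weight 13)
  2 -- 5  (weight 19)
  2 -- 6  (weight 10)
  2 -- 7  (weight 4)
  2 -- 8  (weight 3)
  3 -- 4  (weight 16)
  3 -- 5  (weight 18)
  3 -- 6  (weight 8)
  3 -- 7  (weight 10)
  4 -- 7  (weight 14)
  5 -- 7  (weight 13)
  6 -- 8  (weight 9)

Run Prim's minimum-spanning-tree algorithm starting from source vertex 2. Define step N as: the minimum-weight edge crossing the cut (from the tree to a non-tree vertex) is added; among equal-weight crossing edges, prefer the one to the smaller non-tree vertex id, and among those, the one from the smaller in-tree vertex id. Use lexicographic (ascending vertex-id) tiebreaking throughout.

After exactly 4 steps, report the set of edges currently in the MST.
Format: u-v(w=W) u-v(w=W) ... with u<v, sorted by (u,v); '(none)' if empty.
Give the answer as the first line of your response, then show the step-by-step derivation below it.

2-7(w=4) 2-8(w=3) 3-6(w=8) 6-8(w=9)

step 1: add edge 2-8 (w=3); MST = {2-8(w=3)}
step 2: add edge 2-7 (w=4); MST = {2-7(w=4) 2-8(w=3)}
step 3: add edge 6-8 (w=9); MST = {2-7(w=4) 2-8(w=3) 6-8(w=9)}
step 4: add edge 3-6 (w=8); MST = {2-7(w=4) 2-8(w=3) 3-6(w=8) 6-8(w=9)}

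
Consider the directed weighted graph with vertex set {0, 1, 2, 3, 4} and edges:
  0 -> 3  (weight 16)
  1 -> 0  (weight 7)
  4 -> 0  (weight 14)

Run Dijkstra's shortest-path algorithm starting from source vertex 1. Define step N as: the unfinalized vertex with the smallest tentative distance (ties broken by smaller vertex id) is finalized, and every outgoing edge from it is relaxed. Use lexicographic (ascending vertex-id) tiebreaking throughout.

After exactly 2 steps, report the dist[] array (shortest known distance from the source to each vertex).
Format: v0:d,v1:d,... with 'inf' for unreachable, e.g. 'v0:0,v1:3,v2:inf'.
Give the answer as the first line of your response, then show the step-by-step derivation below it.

v0:7,v1:0,v2:inf,v3:23,v4:inf

step 1: dist = v0:7,v1:0,v2:inf,v3:inf,v4:inf
step 2: dist = v0:7,v1:0,v2:inf,v3:23,v4:inf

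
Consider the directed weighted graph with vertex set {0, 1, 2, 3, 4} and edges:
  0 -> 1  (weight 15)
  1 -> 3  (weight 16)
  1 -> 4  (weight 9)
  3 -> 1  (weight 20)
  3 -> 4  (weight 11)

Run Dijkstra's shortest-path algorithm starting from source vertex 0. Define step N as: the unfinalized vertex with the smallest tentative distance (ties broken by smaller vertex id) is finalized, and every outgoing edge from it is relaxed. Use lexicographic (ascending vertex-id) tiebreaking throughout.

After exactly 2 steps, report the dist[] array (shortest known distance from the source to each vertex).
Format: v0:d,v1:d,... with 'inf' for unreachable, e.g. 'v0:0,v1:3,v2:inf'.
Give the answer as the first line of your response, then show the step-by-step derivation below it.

v0:0,v1:15,v2:inf,v3:31,v4:24

step 1: dist = v0:0,v1:15,v2:inf,v3:inf,v4:inf
step 2: dist = v0:0,v1:15,v2:inf,v3:31,v4:24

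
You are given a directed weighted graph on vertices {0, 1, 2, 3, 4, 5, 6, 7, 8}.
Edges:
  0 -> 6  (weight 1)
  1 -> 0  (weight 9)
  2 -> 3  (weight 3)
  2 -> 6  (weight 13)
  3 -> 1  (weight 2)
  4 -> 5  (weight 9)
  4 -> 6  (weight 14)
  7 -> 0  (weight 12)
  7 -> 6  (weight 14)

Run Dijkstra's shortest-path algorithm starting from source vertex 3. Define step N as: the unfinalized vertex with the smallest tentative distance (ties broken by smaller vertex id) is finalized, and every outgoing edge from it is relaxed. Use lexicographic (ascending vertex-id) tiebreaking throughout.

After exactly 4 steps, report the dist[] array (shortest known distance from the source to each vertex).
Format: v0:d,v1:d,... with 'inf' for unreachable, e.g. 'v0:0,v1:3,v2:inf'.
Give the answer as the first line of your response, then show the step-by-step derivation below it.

v0:11,v1:2,v2:inf,v3:0,v4:inf,v5:inf,v6:12,v7:inf,v8:inf

step 1: dist = v0:inf,v1:2,v2:inf,v3:0,v4:inf,v5:inf,v6:inf,v7:inf,v8:inf
step 2: dist = v0:11,v1:2,v2:inf,v3:0,v4:inf,v5:inf,v6:inf,v7:inf,v8:inf
step 3: dist = v0:11,v1:2,v2:inf,v3:0,v4:inf,v5:inf,v6:12,v7:inf,v8:inf
step 4: dist = v0:11,v1:2,v2:inf,v3:0,v4:inf,v5:inf,v6:12,v7:inf,v8:inf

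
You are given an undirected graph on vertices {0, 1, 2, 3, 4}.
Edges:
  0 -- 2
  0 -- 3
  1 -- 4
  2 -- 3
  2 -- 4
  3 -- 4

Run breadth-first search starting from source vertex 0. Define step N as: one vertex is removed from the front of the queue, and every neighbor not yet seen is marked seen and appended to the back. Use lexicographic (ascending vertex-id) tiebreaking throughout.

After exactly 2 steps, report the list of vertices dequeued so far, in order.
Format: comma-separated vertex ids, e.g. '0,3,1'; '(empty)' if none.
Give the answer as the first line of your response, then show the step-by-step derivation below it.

0,2

step 1: dequeue 0; queue=[2,3]; order=0
step 2: dequeue 2; queue=[3,4]; order=0,2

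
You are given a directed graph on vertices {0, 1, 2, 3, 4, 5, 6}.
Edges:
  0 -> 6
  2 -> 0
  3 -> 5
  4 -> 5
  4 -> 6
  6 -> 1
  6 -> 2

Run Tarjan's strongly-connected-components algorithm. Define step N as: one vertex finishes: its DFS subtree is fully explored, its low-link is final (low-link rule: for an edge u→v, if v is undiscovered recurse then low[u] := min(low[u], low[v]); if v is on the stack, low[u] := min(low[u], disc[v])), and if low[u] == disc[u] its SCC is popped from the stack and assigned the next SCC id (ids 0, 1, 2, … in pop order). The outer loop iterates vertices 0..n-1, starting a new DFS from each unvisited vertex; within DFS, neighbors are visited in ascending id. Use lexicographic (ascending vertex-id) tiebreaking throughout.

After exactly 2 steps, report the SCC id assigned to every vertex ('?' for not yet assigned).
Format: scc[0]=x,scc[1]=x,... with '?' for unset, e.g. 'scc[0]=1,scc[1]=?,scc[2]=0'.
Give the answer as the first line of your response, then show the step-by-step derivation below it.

scc[0]=?,scc[1]=0,scc[2]=?,scc[3]=?,scc[4]=?,scc[5]=?,scc[6]=?

step 1: low=(low[0]=0,low[1]=2,low[2]=?,low[3]=?,low[4]=?,low[5]=?,low[6]=1); scc=(scc[0]=?,scc[1]=0,scc[2]=?,scc[3]=?,scc[4]=?,scc[5]=?,scc[6]=?)
step 2: low=(low[0]=0,low[1]=2,low[2]=0,low[3]=?,low[4]=?,low[5]=?,low[6]=1); scc=(scc[0]=?,scc[1]=0,scc[2]=?,scc[3]=?,scc[4]=?,scc[5]=?,scc[6]=?)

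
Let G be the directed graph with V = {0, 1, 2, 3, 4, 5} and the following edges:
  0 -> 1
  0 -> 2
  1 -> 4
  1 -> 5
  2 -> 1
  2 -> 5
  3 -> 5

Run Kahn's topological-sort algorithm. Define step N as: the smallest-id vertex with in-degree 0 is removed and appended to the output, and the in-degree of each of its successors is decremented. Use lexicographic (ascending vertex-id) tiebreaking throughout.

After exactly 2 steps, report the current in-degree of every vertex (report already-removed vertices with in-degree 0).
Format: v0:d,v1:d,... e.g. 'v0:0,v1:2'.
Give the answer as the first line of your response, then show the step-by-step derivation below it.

v0:0,v1:0,v2:0,v3:0,v4:1,v5:2

step 1: output 0; order=[0]; indeg=(0,1,0,0,1,3)
step 2: output 2; order=[0,2]; indeg=(0,0,0,0,1,2)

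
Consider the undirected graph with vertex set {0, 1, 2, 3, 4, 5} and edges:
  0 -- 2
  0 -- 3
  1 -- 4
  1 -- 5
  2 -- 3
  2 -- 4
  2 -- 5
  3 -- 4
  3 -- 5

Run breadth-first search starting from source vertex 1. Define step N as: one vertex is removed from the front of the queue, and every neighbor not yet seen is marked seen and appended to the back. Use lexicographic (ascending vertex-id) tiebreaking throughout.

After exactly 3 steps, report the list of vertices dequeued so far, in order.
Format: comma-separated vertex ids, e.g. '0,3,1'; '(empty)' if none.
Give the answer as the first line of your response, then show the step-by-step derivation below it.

1,4,5

step 1: dequeue 1; queue=[4,5]; order=1
step 2: dequeue 4; queue=[5,2,3]; order=1,4
step 3: dequeue 5; queue=[2,3]; order=1,4,5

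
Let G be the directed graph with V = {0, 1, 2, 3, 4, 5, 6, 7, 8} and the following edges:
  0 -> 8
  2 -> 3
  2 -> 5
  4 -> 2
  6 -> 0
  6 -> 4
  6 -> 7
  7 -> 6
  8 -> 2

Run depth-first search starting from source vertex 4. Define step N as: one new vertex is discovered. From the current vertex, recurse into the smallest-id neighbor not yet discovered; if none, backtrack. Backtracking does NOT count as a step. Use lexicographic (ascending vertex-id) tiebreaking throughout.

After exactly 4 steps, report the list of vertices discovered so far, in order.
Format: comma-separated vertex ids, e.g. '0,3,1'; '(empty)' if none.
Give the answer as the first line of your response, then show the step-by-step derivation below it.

4,2,3,5

step 1: discover 4; path=4; order=4
step 2: discover 2; path=4>2; order=4,2
step 3: discover 3; path=4>2>3; order=4,2,3
step 4: discover 5; path=4>2>5; order=4,2,3,5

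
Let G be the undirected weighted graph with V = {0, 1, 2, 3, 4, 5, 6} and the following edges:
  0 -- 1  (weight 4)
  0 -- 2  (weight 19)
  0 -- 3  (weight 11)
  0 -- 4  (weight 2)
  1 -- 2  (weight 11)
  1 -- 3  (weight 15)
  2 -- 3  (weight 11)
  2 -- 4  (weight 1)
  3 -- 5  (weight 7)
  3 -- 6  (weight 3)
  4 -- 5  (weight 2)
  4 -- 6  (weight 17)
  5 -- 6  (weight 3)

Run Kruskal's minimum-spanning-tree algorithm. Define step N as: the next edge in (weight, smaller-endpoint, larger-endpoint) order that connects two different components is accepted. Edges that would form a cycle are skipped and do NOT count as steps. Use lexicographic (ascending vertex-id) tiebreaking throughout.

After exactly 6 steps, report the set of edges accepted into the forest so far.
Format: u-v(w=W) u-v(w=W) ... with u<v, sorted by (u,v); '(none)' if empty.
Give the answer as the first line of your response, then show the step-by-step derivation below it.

0-1(w=4) 0-4(w=2) 2-4(w=1) 3-6(w=3) 4-5(w=2) 5-6(w=3)

step 1: add edge 2-4 (w=1); MST = {2-4(w=1)}
step 2: add edge 0-4 (w=2); MST = {0-4(w=2) 2-4(w=1)}
step 3: add edge 4-5 (w=2); MST = {0-4(w=2) 2-4(w=1) 4-5(w=2)}
step 4: add edge 3-6 (w=3); MST = {0-4(w=2) 2-4(w=1) 3-6(w=3) 4-5(w=2)}
step 5: add edge 5-6 (w=3); MST = {0-4(w=2) 2-4(w=1) 3-6(w=3) 4-5(w=2) 5-6(w=3)}
step 6: add edge 0-1 (w=4); MST = {0-1(w=4) 0-4(w=2) 2-4(w=1) 3-6(w=3) 4-5(w=2) 5-6(w=3)}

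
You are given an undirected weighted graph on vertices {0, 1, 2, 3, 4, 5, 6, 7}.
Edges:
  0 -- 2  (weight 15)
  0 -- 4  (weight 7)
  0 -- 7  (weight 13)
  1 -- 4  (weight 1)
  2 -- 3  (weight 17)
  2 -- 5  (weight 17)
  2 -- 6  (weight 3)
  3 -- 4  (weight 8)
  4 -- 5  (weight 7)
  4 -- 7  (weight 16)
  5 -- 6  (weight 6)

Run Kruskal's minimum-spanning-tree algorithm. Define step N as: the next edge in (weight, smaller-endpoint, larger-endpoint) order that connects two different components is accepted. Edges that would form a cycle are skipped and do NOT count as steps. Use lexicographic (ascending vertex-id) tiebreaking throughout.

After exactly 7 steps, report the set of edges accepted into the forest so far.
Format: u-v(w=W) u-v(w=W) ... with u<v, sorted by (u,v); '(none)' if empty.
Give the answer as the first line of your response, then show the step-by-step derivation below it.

0-4(w=7) 0-7(w=13) 1-4(w=1) 2-6(w=3) 3-4(w=8) 4-5(w=7) 5-6(w=6)

step 1: add edge 1-4 (w=1); MST = {1-4(w=1)}
step 2: add edge 2-6 (w=3); MST = {1-4(w=1) 2-6(w=3)}
step 3: add edge 5-6 (w=6); MST = {1-4(w=1) 2-6(w=3) 5-6(w=6)}
step 4: add edge 0-4 (w=7); MST = {0-4(w=7) 1-4(w=1) 2-6(w=3) 5-6(w=6)}
step 5: add edge 4-5 (w=7); MST = {0-4(w=7) 1-4(w=1) 2-6(w=3) 4-5(w=7) 5-6(w=6)}
step 6: add edge 3-4 (w=8); MST = {0-4(w=7) 1-4(w=1) 2-6(w=3) 3-4(w=8) 4-5(w=7) 5-6(w=6)}
step 7: add edge 0-7 (w=13); MST = {0-4(w=7) 0-7(w=13) 1-4(w=1) 2-6(w=3) 3-4(w=8) 4-5(w=7) 5-6(w=6)}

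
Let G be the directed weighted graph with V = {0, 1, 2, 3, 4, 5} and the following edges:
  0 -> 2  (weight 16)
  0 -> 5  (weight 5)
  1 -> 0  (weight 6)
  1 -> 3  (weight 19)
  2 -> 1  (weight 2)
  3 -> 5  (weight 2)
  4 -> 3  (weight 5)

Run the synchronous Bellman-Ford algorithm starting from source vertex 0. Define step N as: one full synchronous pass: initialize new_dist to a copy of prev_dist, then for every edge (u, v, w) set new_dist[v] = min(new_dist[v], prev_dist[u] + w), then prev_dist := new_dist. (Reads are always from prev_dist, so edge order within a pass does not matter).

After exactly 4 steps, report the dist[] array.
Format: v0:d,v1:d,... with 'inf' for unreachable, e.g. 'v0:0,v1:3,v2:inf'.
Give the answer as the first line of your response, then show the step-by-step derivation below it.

v0:0,v1:18,v2:16,v3:37,v4:inf,v5:5

step 1: dist = v0:0,v1:inf,v2:16,v3:inf,v4:inf,v5:5
step 2: dist = v0:0,v1:18,v2:16,v3:inf,v4:inf,v5:5
step 3: dist = v0:0,v1:18,v2:16,v3:37,v4:inf,v5:5
step 4: dist = v0:0,v1:18,v2:16,v3:37,v4:inf,v5:5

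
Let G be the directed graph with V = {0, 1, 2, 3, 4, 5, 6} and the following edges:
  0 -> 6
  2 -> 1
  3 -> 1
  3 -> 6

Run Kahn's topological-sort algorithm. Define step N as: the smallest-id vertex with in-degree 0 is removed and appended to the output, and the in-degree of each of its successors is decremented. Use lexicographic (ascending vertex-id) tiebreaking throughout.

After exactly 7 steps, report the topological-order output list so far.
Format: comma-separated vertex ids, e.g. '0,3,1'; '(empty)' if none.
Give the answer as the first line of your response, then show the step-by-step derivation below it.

0,2,3,1,4,5,6

step 1: output 0; order=[0]; indeg=(0,2,0,0,0,0,1)
step 2: output 2; order=[0,2]; indeg=(0,1,0,0,0,0,1)
step 3: output 3; order=[0,2,3]; indeg=(0,0,0,0,0,0,0)
step 4: output 1; order=[0,2,3,1]; indeg=(0,0,0,0,0,0,0)
step 5: output 4; order=[0,2,3,1,4]; indeg=(0,0,0,0,0,0,0)
step 6: output 5; order=[0,2,3,1,4,5]; indeg=(0,0,0,0,0,0,0)
step 7: output 6; order=[0,2,3,1,4,5,6]; indeg=(0,0,0,0,0,0,0)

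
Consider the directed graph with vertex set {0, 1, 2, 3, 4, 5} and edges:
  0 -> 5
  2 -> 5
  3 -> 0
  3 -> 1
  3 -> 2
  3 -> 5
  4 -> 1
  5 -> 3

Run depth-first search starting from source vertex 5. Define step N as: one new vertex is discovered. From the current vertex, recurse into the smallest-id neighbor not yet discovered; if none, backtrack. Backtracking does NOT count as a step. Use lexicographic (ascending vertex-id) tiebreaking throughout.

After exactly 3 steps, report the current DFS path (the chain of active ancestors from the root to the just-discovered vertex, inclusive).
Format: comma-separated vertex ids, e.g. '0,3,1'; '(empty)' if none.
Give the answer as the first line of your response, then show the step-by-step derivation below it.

5,3,0

step 1: discover 5; path=5; order=5
step 2: discover 3; path=5>3; order=5,3
step 3: discover 0; path=5>3>0; order=5,3,0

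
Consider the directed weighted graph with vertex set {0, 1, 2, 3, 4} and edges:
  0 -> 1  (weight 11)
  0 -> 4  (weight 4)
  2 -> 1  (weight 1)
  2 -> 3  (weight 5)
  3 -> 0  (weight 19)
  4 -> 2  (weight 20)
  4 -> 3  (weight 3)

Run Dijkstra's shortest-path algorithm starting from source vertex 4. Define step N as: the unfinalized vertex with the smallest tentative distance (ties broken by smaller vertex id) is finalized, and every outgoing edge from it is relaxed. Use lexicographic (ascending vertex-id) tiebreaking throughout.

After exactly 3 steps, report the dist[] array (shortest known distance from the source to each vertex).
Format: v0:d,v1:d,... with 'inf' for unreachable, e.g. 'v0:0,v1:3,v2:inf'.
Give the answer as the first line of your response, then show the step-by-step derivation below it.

v0:22,v1:21,v2:20,v3:3,v4:0

step 1: dist = v0:inf,v1:inf,v2:20,v3:3,v4:0
step 2: dist = v0:22,v1:inf,v2:20,v3:3,v4:0
step 3: dist = v0:22,v1:21,v2:20,v3:3,v4:0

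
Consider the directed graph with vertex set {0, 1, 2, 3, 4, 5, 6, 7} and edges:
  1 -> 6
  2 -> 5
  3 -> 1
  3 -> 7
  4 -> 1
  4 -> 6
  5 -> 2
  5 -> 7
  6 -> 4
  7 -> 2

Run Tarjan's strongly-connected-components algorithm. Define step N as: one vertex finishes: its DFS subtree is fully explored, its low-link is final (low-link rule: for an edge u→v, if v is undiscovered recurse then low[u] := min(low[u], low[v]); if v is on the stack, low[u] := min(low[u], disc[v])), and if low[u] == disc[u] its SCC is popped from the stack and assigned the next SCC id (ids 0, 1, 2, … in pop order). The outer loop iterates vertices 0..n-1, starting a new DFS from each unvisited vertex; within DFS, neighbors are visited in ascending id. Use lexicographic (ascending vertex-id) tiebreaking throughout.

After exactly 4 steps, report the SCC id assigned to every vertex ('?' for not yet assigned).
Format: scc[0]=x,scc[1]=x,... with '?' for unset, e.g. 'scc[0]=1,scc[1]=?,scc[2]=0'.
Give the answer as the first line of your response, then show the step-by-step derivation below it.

scc[0]=0,scc[1]=1,scc[2]=?,scc[3]=?,scc[4]=1,scc[5]=?,scc[6]=1,scc[7]=?

step 1: low=(low[0]=0,low[1]=?,low[2]=?,low[3]=?,low[4]=?,low[5]=?,low[6]=?,low[7]=?); scc=(scc[0]=0,scc[1]=?,scc[2]=?,scc[3]=?,scc[4]=?,scc[5]=?,scc[6]=?,scc[7]=?)
step 2: low=(low[0]=0,low[1]=1,low[2]=?,low[3]=?,low[4]=1,low[5]=?,low[6]=2,low[7]=?); scc=(scc[0]=0,scc[1]=?,scc[2]=?,scc[3]=?,scc[4]=?,scc[5]=?,scc[6]=?,scc[7]=?)
step 3: low=(low[0]=0,low[1]=1,low[2]=?,low[3]=?,low[4]=1,low[5]=?,low[6]=1,low[7]=?); scc=(scc[0]=0,scc[1]=?,scc[2]=?,scc[3]=?,scc[4]=?,scc[5]=?,scc[6]=?,scc[7]=?)
step 4: low=(low[0]=0,low[1]=1,low[2]=?,low[3]=?,low[4]=1,low[5]=?,low[6]=1,low[7]=?); scc=(scc[0]=0,scc[1]=1,scc[2]=?,scc[3]=?,scc[4]=1,scc[5]=?,scc[6]=1,scc[7]=?)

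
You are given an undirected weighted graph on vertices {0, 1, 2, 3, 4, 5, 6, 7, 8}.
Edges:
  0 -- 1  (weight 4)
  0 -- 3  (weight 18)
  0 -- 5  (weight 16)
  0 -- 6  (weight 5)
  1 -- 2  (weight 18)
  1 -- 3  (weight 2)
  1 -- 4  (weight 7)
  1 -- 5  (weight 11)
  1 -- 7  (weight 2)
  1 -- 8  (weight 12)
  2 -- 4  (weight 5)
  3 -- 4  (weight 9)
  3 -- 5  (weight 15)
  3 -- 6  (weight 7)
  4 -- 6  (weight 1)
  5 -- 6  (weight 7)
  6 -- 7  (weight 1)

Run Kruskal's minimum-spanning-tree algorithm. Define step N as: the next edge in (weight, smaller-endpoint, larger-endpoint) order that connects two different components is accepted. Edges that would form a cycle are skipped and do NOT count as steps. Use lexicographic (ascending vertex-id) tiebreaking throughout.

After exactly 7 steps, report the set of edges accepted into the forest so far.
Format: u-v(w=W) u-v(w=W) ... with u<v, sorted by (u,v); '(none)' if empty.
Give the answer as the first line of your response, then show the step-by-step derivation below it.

0-1(w=4) 1-3(w=2) 1-7(w=2) 2-4(w=5) 4-6(w=1) 5-6(w=7) 6-7(w=1)

step 1: add edge 4-6 (w=1); MST = {4-6(w=1)}
step 2: add edge 6-7 (w=1); MST = {4-6(w=1) 6-7(w=1)}
step 3: add edge 1-3 (w=2); MST = {1-3(w=2) 4-6(w=1) 6-7(w=1)}
step 4: add edge 1-7 (w=2); MST = {1-3(w=2) 1-7(w=2) 4-6(w=1) 6-7(w=1)}
step 5: add edge 0-1 (w=4); MST = {0-1(w=4) 1-3(w=2) 1-7(w=2) 4-6(w=1) 6-7(w=1)}
step 6: add edge 2-4 (w=5); MST = {0-1(w=4) 1-3(w=2) 1-7(w=2) 2-4(w=5) 4-6(w=1) 6-7(w=1)}
step 7: add edge 5-6 (w=7); MST = {0-1(w=4) 1-3(w=2) 1-7(w=2) 2-4(w=5) 4-6(w=1) 5-6(w=7) 6-7(w=1)}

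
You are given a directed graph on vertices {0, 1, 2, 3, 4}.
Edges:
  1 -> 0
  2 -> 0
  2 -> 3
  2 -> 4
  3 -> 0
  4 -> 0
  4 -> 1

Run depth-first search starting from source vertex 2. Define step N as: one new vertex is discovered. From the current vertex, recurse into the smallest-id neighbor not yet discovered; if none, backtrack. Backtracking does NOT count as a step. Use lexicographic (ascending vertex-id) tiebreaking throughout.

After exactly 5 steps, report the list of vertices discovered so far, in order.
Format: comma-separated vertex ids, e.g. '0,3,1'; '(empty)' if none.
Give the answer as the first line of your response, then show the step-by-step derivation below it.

2,0,3,4,1

step 1: discover 2; path=2; order=2
step 2: discover 0; path=2>0; order=2,0
step 3: discover 3; path=2>3; order=2,0,3
step 4: discover 4; path=2>4; order=2,0,3,4
step 5: discover 1; path=2>4>1; order=2,0,3,4,1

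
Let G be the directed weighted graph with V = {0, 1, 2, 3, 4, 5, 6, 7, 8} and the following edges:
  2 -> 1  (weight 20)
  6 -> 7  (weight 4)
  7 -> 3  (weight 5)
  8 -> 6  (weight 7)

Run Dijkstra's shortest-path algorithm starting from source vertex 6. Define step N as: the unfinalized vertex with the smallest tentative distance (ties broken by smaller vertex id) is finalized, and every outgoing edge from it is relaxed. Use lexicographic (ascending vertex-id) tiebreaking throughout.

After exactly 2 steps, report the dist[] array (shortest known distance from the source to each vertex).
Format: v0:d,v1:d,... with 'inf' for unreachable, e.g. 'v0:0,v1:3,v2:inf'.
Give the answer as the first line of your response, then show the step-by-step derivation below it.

v0:inf,v1:inf,v2:inf,v3:9,v4:inf,v5:inf,v6:0,v7:4,v8:inf

step 1: dist = v0:inf,v1:inf,v2:inf,v3:inf,v4:inf,v5:inf,v6:0,v7:4,v8:inf
step 2: dist = v0:inf,v1:inf,v2:inf,v3:9,v4:inf,v5:inf,v6:0,v7:4,v8:inf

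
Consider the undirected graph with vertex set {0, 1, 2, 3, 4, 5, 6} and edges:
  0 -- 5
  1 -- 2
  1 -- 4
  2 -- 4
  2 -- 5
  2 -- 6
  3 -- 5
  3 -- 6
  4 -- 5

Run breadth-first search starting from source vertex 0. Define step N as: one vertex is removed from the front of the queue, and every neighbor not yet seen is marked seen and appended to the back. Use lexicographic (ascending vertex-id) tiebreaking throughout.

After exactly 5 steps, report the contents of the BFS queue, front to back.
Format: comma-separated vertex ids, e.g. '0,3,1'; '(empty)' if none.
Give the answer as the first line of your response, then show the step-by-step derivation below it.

1,6

step 1: dequeue 0; queue=[5]; order=0
step 2: dequeue 5; queue=[2,3,4]; order=0,5
step 3: dequeue 2; queue=[3,4,1,6]; order=0,5,2
step 4: dequeue 3; queue=[4,1,6]; order=0,5,2,3
step 5: dequeue 4; queue=[1,6]; order=0,5,2,3,4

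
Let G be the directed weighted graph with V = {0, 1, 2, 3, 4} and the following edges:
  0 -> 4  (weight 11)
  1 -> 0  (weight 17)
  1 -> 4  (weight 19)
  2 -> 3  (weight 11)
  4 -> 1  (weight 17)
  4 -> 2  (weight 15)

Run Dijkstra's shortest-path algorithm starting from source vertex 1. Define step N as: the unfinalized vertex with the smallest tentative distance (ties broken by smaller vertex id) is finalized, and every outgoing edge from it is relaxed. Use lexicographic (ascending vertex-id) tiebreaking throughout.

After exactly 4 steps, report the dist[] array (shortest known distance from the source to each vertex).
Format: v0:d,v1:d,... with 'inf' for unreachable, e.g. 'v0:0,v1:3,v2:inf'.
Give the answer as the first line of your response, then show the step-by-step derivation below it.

v0:17,v1:0,v2:34,v3:45,v4:19

step 1: dist = v0:17,v1:0,v2:inf,v3:inf,v4:19
step 2: dist = v0:17,v1:0,v2:inf,v3:inf,v4:19
step 3: dist = v0:17,v1:0,v2:34,v3:inf,v4:19
step 4: dist = v0:17,v1:0,v2:34,v3:45,v4:19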